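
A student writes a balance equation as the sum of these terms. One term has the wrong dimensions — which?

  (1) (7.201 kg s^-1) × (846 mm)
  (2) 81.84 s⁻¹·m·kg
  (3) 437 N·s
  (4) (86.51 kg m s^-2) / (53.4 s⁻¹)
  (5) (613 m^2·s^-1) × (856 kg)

(5)

Expand each in SI base units:
  (1) [kg·s⁻¹] · [m] = kg·m·s⁻¹
  (2) kg·m·s⁻¹
  (3) N·s = kg·m·s⁻²·s = kg·m·s⁻¹
  (4) [kg·m·s⁻²] / [s⁻¹] = kg·m·s⁻¹
  (5) [m²·s⁻¹] · [kg] = kg·m²·s⁻¹
All reduce to kg·m·s⁻¹ except (5), which is kg·m²·s⁻¹.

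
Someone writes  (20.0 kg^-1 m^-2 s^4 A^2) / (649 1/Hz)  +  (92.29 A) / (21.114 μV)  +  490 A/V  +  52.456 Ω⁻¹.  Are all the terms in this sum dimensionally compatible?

Work out the base dimensions of each:
  (20.0 kg^-1 m^-2 s^4 A^2) / (649 1/Hz):  [kg⁻¹·m⁻²·s⁴·A²] / [s] = kg⁻¹·m⁻²·s³·A²
  (92.29 A) / (21.114 μV):  [A] / [kg·m²·s⁻³·A⁻¹] = kg⁻¹·m⁻²·s³·A²
  490 A/V:  A·V⁻¹ = A·(J·C⁻¹)⁻¹ = kg⁻¹·m⁻²·s³·A²
  52.456 Ω⁻¹:  Ω⁻¹ = (V·A⁻¹)⁻¹ = kg⁻¹·m⁻²·s³·A²
Every term reduces to kg⁻¹·m⁻²·s³·A².

Yes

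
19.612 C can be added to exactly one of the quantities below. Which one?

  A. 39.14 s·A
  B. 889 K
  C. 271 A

A.

Reference: C = s·A.
Each option:
  A. A·s = s·A  ← same
  B. K
  C. A
Only A. matches s·A.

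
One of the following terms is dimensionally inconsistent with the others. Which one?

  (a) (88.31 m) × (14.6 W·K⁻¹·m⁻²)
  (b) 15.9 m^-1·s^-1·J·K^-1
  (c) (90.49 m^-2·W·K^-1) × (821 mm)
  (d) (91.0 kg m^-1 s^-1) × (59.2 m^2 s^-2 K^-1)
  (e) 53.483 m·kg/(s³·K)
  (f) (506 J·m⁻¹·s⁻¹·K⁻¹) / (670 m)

(f)

Dimensions:
  (a) [m] · [kg·s⁻³·K⁻¹] = kg·m·s⁻³·K⁻¹
  (b) J·s⁻¹·m⁻¹·K⁻¹ = N·m·s⁻¹·m⁻¹·K⁻¹ = kg·m·s⁻³·K⁻¹
  (c) [kg·s⁻³·K⁻¹] · [m] = kg·m·s⁻³·K⁻¹
  (d) [kg·m⁻¹·s⁻¹] · [m²·s⁻²·K⁻¹] = kg·m·s⁻³·K⁻¹
  (e) kg·m·s⁻³·K⁻¹
  (f) [kg·m·s⁻³·K⁻¹] / [m] = kg·s⁻³·K⁻¹
All reduce to kg·m·s⁻³·K⁻¹ except (f), which is kg·s⁻³·K⁻¹.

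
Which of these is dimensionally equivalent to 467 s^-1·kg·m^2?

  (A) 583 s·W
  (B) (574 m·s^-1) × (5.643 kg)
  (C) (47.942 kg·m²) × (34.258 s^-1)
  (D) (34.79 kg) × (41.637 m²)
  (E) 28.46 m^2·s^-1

(C)

Reference: kg·m²·s⁻¹.
Each option:
  (A) W·s = J·s⁻¹·s = kg·m²·s⁻²
  (B) [m·s⁻¹] · [kg] = kg·m·s⁻¹
  (C) [kg·m²] · [s⁻¹] = kg·m²·s⁻¹  ← same
  (D) [kg] · [m²] = kg·m²
  (E) m²·s⁻¹
Only (C) matches kg·m²·s⁻¹.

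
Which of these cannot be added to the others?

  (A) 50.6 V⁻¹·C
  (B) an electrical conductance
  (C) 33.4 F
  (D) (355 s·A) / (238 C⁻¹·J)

(B)

Reduce each to base SI dimensions:
  (A) C·V⁻¹ = s·A·(J·C⁻¹)⁻¹ = kg⁻¹·m⁻²·s⁴·A²
  (B) [electrical conductance] = kg⁻¹·m⁻²·s³·A²
  (C) F = C·V⁻¹ = kg⁻¹·m⁻²·s⁴·A²
  (D) [s·A] / [kg·m²·s⁻³·A⁻¹] = kg⁻¹·m⁻²·s⁴·A²
All reduce to kg⁻¹·m⁻²·s⁴·A² except (B), which is kg⁻¹·m⁻²·s³·A².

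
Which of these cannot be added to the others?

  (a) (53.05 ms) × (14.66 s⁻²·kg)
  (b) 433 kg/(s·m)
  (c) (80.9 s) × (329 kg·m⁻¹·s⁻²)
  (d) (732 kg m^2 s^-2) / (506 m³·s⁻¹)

Reduce each to base SI dimensions:
  (a) [s] · [kg·s⁻²] = kg·s⁻¹
  (b) kg·m⁻¹·s⁻¹
  (c) [s] · [kg·m⁻¹·s⁻²] = kg·m⁻¹·s⁻¹
  (d) [kg·m²·s⁻²] / [m³·s⁻¹] = kg·m⁻¹·s⁻¹
All reduce to kg·m⁻¹·s⁻¹ except (a), which is kg·s⁻¹.

(a)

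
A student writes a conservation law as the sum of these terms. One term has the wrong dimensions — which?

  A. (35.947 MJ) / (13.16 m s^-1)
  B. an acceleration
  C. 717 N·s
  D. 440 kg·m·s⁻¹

Reduce each to base SI dimensions:
  A. [kg·m²·s⁻²] / [m·s⁻¹] = kg·m·s⁻¹
  B. [acceleration] = m·s⁻²
  C. N·s = kg·m·s⁻²·s = kg·m·s⁻¹
  D. kg·m·s⁻¹
All reduce to kg·m·s⁻¹ except B., which is m·s⁻².

B.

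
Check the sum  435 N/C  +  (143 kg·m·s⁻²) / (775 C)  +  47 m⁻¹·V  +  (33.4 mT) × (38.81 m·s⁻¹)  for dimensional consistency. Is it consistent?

Yes

Expand each in SI base units:
  435 N/C:  N·C⁻¹ = kg·m·s⁻²·(s·A)⁻¹ = kg·m·s⁻³·A⁻¹
  (143 kg·m·s⁻²) / (775 C):  [kg·m·s⁻²] / [s·A] = kg·m·s⁻³·A⁻¹
  47 m⁻¹·V:  V·m⁻¹ = J·C⁻¹·m⁻¹ = kg·m·s⁻³·A⁻¹
  (33.4 mT) × (38.81 m·s⁻¹):  [kg·s⁻²·A⁻¹] · [m·s⁻¹] = kg·m·s⁻³·A⁻¹
Every term reduces to kg·m·s⁻³·A⁻¹.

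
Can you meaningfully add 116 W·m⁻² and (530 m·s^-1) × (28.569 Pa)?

Yes

Dimensions:
  116 W·m⁻²:  W·m⁻² = J·s⁻¹·m⁻² = kg·s⁻³
  (530 m·s^-1) × (28.569 Pa):  [m·s⁻¹] · [kg·m⁻¹·s⁻²] = kg·s⁻³
Both are kg·s⁻³, so they have the same dimensions and can be added.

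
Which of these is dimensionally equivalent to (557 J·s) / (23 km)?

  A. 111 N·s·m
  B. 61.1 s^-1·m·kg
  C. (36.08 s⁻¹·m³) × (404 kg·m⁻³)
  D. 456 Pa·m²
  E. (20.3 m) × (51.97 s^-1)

B.

Reference: [kg·m²·s⁻¹] / [m] = kg·m·s⁻¹.
Each option:
  A. N·m·s = kg·m·s⁻²·m·s = kg·m²·s⁻¹
  B. kg·m·s⁻¹  ← same
  C. [m³·s⁻¹] · [kg·m⁻³] = kg·s⁻¹
  D. Pa·m² = N·m⁻²·m² = kg·m·s⁻²
  E. [m] · [s⁻¹] = m·s⁻¹
Only B. matches kg·m·s⁻¹.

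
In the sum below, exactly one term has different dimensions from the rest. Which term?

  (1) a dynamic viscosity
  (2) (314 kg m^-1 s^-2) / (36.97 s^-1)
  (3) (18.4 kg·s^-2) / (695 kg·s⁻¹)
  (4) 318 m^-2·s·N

(3)

Expand each in SI base units:
  (1) [dynamic viscosity] = kg·m⁻¹·s⁻¹
  (2) [kg·m⁻¹·s⁻²] / [s⁻¹] = kg·m⁻¹·s⁻¹
  (3) [kg·s⁻²] / [kg·s⁻¹] = s⁻¹
  (4) N·s·m⁻² = kg·m·s⁻²·s·m⁻² = kg·m⁻¹·s⁻¹
All reduce to kg·m⁻¹·s⁻¹ except (3), which is s⁻¹.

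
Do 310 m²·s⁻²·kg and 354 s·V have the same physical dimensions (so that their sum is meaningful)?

No

Expand each in SI base units:
  310 m²·s⁻²·kg:  kg·m²·s⁻²
  354 s·V:  V·s = J·C⁻¹·s = kg·m²·s⁻²·A⁻¹
kg·m²·s⁻² ≠ kg·m²·s⁻²·A⁻¹, so they cannot be added.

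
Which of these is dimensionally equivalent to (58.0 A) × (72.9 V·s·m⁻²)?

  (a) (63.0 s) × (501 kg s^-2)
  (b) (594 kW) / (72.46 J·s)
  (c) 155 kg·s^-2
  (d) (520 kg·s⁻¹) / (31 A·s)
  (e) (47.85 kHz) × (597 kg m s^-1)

Reference: [A] · [kg·s⁻²·A⁻¹] = kg·s⁻².
Each option:
  (a) [s] · [kg·s⁻²] = kg·s⁻¹
  (b) [kg·m²·s⁻³] / [kg·m²·s⁻¹] = s⁻²
  (c) kg·s⁻²  ← same
  (d) [kg·s⁻¹] / [s·A] = kg·s⁻²·A⁻¹
  (e) [s⁻¹] · [kg·m·s⁻¹] = kg·m·s⁻²
Only (c) matches kg·s⁻².

(c)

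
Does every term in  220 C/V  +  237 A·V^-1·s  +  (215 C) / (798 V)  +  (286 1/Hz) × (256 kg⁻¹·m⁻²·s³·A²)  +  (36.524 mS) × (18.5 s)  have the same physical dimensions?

Work out the base dimensions of each:
  220 C/V:  C·V⁻¹ = s·A·(J·C⁻¹)⁻¹ = kg⁻¹·m⁻²·s⁴·A²
  237 A·V^-1·s:  A·s·V⁻¹ = A·s·(J·C⁻¹)⁻¹ = kg⁻¹·m⁻²·s⁴·A²
  (215 C) / (798 V):  [s·A] / [kg·m²·s⁻³·A⁻¹] = kg⁻¹·m⁻²·s⁴·A²
  (286 1/Hz) × (256 kg⁻¹·m⁻²·s³·A²):  [s] · [kg⁻¹·m⁻²·s³·A²] = kg⁻¹·m⁻²·s⁴·A²
  (36.524 mS) × (18.5 s):  [kg⁻¹·m⁻²·s³·A²] · [s] = kg⁻¹·m⁻²·s⁴·A²
Every term reduces to kg⁻¹·m⁻²·s⁴·A².

Yes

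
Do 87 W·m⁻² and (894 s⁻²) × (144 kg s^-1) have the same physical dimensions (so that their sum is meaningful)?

Reduce each to base SI dimensions:
  87 W·m⁻²:  W·m⁻² = J·s⁻¹·m⁻² = kg·s⁻³
  (894 s⁻²) × (144 kg s^-1):  [s⁻²] · [kg·s⁻¹] = kg·s⁻³
Both are kg·s⁻³, so they have the same dimensions and can be added.

Yes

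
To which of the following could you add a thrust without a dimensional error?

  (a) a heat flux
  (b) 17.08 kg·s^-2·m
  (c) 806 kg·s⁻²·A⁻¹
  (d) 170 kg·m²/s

(b)

Reference: [thrust] = kg·m·s⁻².
Each option:
  (a) [heat flux] = kg·s⁻³
  (b) kg·m·s⁻²  ← same
  (c) kg·s⁻²·A⁻¹
  (d) kg·m²·s⁻¹
Only (b) matches kg·m·s⁻².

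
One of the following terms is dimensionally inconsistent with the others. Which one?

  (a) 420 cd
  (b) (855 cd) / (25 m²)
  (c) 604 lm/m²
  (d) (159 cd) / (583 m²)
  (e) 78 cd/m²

(a)

Expand each in SI base units:
  (a) cd
  (b) [cd] / [m²] = m⁻²·cd
  (c) lm·m⁻² = cd·m⁻² = m⁻²·cd
  (d) [cd] / [m²] = m⁻²·cd
  (e) cd·m⁻² = m⁻²·cd
All reduce to m⁻²·cd except (a), which is cd.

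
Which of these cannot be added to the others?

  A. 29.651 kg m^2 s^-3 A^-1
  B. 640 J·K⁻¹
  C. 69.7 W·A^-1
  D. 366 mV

B.

Dimensions:
  A. kg·m²·s⁻³·A⁻¹
  B. J·K⁻¹ = N·m·K⁻¹ = kg·m²·s⁻²·K⁻¹
  C. W·A⁻¹ = J·s⁻¹·A⁻¹ = kg·m²·s⁻³·A⁻¹
  D. V = J·C⁻¹ = kg·m²·s⁻³·A⁻¹
All reduce to kg·m²·s⁻³·A⁻¹ except B., which is kg·m²·s⁻²·K⁻¹.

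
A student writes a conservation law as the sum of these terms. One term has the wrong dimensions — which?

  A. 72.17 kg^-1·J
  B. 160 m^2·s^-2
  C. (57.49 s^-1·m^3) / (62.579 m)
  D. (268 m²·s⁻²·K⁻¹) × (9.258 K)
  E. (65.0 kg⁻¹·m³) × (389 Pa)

C.

Reduce each to base SI dimensions:
  A. J·kg⁻¹ = N·m·kg⁻¹ = m²·s⁻²
  B. m²·s⁻²
  C. [m³·s⁻¹] / [m] = m²·s⁻¹
  D. [m²·s⁻²·K⁻¹] · [K] = m²·s⁻²
  E. [kg⁻¹·m³] · [kg·m⁻¹·s⁻²] = m²·s⁻²
All reduce to m²·s⁻² except C., which is m²·s⁻¹.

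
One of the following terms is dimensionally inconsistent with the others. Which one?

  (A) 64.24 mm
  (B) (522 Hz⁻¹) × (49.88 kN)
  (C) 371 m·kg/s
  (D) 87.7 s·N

Work out the base dimensions of each:
  (A) m
  (B) [s] · [kg·m·s⁻²] = kg·m·s⁻¹
  (C) kg·m·s⁻¹
  (D) N·s = kg·m·s⁻²·s = kg·m·s⁻¹
All reduce to kg·m·s⁻¹ except (A), which is m.

(A)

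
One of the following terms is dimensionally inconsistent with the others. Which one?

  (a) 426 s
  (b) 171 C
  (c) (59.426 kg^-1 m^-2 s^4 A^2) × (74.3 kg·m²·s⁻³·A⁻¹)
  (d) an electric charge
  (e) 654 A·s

Expand each in SI base units:
  (a) s
  (b) C = s·A
  (c) [kg⁻¹·m⁻²·s⁴·A²] · [kg·m²·s⁻³·A⁻¹] = s·A
  (d) [electric charge] = s·A
  (e) A·s = s·A
All reduce to s·A except (a), which is s.

(a)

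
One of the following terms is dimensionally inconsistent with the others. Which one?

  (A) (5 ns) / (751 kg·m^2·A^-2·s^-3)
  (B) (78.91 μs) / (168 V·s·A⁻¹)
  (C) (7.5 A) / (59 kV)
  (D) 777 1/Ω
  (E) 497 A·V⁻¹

(A)

Expand each in SI base units:
  (A) [s] / [kg·m²·s⁻³·A⁻²] = kg⁻¹·m⁻²·s⁴·A²
  (B) [s] / [kg·m²·s⁻²·A⁻²] = kg⁻¹·m⁻²·s³·A²
  (C) [A] / [kg·m²·s⁻³·A⁻¹] = kg⁻¹·m⁻²·s³·A²
  (D) Ω⁻¹ = (V·A⁻¹)⁻¹ = kg⁻¹·m⁻²·s³·A²
  (E) A·V⁻¹ = A·(J·C⁻¹)⁻¹ = kg⁻¹·m⁻²·s³·A²
All reduce to kg⁻¹·m⁻²·s³·A² except (A), which is kg⁻¹·m⁻²·s⁴·A².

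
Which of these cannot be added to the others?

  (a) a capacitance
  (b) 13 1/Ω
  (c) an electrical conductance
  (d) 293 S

(a)

Reduce each to base SI dimensions:
  (a) [capacitance] = kg⁻¹·m⁻²·s⁴·A²
  (b) Ω⁻¹ = (V·A⁻¹)⁻¹ = kg⁻¹·m⁻²·s³·A²
  (c) [electrical conductance] = kg⁻¹·m⁻²·s³·A²
  (d) S = Ω⁻¹ = kg⁻¹·m⁻²·s³·A²
All reduce to kg⁻¹·m⁻²·s³·A² except (a), which is kg⁻¹·m⁻²·s⁴·A².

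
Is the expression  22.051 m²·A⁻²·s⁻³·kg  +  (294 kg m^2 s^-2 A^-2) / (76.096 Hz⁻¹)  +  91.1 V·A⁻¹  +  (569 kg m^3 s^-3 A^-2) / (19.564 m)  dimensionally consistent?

Yes

Expand each in SI base units:
  22.051 m²·A⁻²·s⁻³·kg:  kg·m²·s⁻³·A⁻²
  (294 kg m^2 s^-2 A^-2) / (76.096 Hz⁻¹):  [kg·m²·s⁻²·A⁻²] / [s] = kg·m²·s⁻³·A⁻²
  91.1 V·A⁻¹:  V·A⁻¹ = J·C⁻¹·A⁻¹ = kg·m²·s⁻³·A⁻²
  (569 kg m^3 s^-3 A^-2) / (19.564 m):  [kg·m³·s⁻³·A⁻²] / [m] = kg·m²·s⁻³·A⁻²
Every term reduces to kg·m²·s⁻³·A⁻².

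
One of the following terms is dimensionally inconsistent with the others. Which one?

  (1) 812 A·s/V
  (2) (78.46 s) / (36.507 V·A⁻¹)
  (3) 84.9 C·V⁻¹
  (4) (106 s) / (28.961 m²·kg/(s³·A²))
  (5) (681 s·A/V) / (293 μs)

In SI base units:
  (1) A·s·V⁻¹ = A·s·(J·C⁻¹)⁻¹ = kg⁻¹·m⁻²·s⁴·A²
  (2) [s] / [kg·m²·s⁻³·A⁻²] = kg⁻¹·m⁻²·s⁴·A²
  (3) C·V⁻¹ = s·A·(J·C⁻¹)⁻¹ = kg⁻¹·m⁻²·s⁴·A²
  (4) [s] / [kg·m²·s⁻³·A⁻²] = kg⁻¹·m⁻²·s⁴·A²
  (5) [kg⁻¹·m⁻²·s⁴·A²] / [s] = kg⁻¹·m⁻²·s³·A²
All reduce to kg⁻¹·m⁻²·s⁴·A² except (5), which is kg⁻¹·m⁻²·s³·A².

(5)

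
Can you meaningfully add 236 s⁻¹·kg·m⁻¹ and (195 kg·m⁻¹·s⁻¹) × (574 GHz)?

Reduce each to base SI dimensions:
  236 s⁻¹·kg·m⁻¹:  kg·m⁻¹·s⁻¹
  (195 kg·m⁻¹·s⁻¹) × (574 GHz):  [kg·m⁻¹·s⁻¹] · [s⁻¹] = kg·m⁻¹·s⁻²
kg·m⁻¹·s⁻¹ ≠ kg·m⁻¹·s⁻², so they cannot be added.

No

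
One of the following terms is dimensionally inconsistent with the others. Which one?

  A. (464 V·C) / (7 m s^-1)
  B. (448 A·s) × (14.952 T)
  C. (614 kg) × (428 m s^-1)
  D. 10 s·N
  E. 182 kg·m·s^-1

B.

Dimensions:
  A. [kg·m²·s⁻²] / [m·s⁻¹] = kg·m·s⁻¹
  B. [s·A] · [kg·s⁻²·A⁻¹] = kg·s⁻¹
  C. [kg] · [m·s⁻¹] = kg·m·s⁻¹
  D. N·s = kg·m·s⁻²·s = kg·m·s⁻¹
  E. kg·m·s⁻¹
All reduce to kg·m·s⁻¹ except B., which is kg·s⁻¹.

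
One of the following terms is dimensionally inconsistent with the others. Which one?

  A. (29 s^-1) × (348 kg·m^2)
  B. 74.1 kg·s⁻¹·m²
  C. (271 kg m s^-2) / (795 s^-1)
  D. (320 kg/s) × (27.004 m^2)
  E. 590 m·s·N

In SI base units:
  A. [s⁻¹] · [kg·m²] = kg·m²·s⁻¹
  B. kg·m²·s⁻¹
  C. [kg·m·s⁻²] / [s⁻¹] = kg·m·s⁻¹
  D. [kg·s⁻¹] · [m²] = kg·m²·s⁻¹
  E. N·m·s = kg·m·s⁻²·m·s = kg·m²·s⁻¹
All reduce to kg·m²·s⁻¹ except C., which is kg·m·s⁻¹.

C.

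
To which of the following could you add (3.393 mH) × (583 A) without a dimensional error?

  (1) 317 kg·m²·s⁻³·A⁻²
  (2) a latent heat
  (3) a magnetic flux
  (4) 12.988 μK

Reference: [kg·m²·s⁻²·A⁻²] · [A] = kg·m²·s⁻²·A⁻¹.
Each option:
  (1) kg·m²·s⁻³·A⁻²
  (2) [latent heat] = m²·s⁻²
  (3) [magnetic flux] = kg·m²·s⁻²·A⁻¹  ← same
  (4) K
Only (3) matches kg·m²·s⁻²·A⁻¹.

(3)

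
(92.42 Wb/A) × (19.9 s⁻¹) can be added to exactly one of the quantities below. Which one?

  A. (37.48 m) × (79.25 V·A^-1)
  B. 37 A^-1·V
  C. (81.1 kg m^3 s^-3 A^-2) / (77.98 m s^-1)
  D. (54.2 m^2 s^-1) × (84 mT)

B.

Reference: [kg·m²·s⁻²·A⁻²] · [s⁻¹] = kg·m²·s⁻³·A⁻².
Each option:
  A. [m] · [kg·m²·s⁻³·A⁻²] = kg·m³·s⁻³·A⁻²
  B. V·A⁻¹ = J·C⁻¹·A⁻¹ = kg·m²·s⁻³·A⁻²  ← same
  C. [kg·m³·s⁻³·A⁻²] / [m·s⁻¹] = kg·m²·s⁻²·A⁻²
  D. [m²·s⁻¹] · [kg·s⁻²·A⁻¹] = kg·m²·s⁻³·A⁻¹
Only B. matches kg·m²·s⁻³·A⁻².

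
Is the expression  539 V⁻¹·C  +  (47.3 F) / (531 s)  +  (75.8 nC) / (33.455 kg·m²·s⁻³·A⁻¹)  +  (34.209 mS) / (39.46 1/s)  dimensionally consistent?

No

Reduce each to base SI dimensions:
  539 V⁻¹·C:  C·V⁻¹ = s·A·(J·C⁻¹)⁻¹ = kg⁻¹·m⁻²·s⁴·A²
  (47.3 F) / (531 s):  [kg⁻¹·m⁻²·s⁴·A²] / [s] = kg⁻¹·m⁻²·s³·A²
  (75.8 nC) / (33.455 kg·m²·s⁻³·A⁻¹):  [s·A] / [kg·m²·s⁻³·A⁻¹] = kg⁻¹·m⁻²·s⁴·A²
  (34.209 mS) / (39.46 1/s):  [kg⁻¹·m⁻²·s³·A²] / [s⁻¹] = kg⁻¹·m⁻²·s⁴·A²
The terms do not share a single dimension (kg⁻¹·m⁻²·s³·A² vs kg⁻¹·m⁻²·s⁴·A²).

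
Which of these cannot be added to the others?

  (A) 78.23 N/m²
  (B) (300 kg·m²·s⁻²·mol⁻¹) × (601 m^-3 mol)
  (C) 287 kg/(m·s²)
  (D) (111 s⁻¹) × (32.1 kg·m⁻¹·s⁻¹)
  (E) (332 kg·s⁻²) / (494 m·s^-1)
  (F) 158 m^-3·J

Reduce each to base SI dimensions:
  (A) N·m⁻² = kg·m·s⁻²·m⁻² = kg·m⁻¹·s⁻²
  (B) [kg·m²·s⁻²·mol⁻¹] · [m⁻³·mol] = kg·m⁻¹·s⁻²
  (C) kg·m⁻¹·s⁻²
  (D) [s⁻¹] · [kg·m⁻¹·s⁻¹] = kg·m⁻¹·s⁻²
  (E) [kg·s⁻²] / [m·s⁻¹] = kg·m⁻¹·s⁻¹
  (F) J·m⁻³ = N·m·m⁻³ = kg·m⁻¹·s⁻²
All reduce to kg·m⁻¹·s⁻² except (E), which is kg·m⁻¹·s⁻¹.

(E)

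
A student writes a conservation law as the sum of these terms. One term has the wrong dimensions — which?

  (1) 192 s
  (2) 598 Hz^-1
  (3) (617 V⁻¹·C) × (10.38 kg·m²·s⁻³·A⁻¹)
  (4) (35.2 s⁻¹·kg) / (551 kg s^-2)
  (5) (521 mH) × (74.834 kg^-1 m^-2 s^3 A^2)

(3)

In SI base units:
  (1) s
  (2) Hz⁻¹ = (s⁻¹)⁻¹ = s
  (3) [kg⁻¹·m⁻²·s⁴·A²] · [kg·m²·s⁻³·A⁻¹] = s·A
  (4) [kg·s⁻¹] / [kg·s⁻²] = s
  (5) [kg·m²·s⁻²·A⁻²] · [kg⁻¹·m⁻²·s³·A²] = s
All reduce to s except (3), which is s·A.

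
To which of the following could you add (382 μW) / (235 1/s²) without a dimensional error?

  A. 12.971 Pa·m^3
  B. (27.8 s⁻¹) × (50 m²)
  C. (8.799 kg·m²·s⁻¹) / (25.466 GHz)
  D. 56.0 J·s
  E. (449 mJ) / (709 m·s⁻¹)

Reference: [kg·m²·s⁻³] / [s⁻²] = kg·m²·s⁻¹.
Each option:
  A. Pa·m³ = N·m⁻²·m³ = kg·m²·s⁻²
  B. [s⁻¹] · [m²] = m²·s⁻¹
  C. [kg·m²·s⁻¹] / [s⁻¹] = kg·m²
  D. J·s = N·m·s = kg·m²·s⁻¹  ← same
  E. [kg·m²·s⁻²] / [m·s⁻¹] = kg·m·s⁻¹
Only D. matches kg·m²·s⁻¹.

D.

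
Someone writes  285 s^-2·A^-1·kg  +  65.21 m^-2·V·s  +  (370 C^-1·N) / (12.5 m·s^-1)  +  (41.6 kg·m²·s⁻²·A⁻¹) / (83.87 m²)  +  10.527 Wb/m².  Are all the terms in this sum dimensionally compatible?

Yes

In SI base units:
  285 s^-2·A^-1·kg:  kg·s⁻²·A⁻¹
  65.21 m^-2·V·s:  V·s·m⁻² = J·C⁻¹·s·m⁻² = kg·s⁻²·A⁻¹
  (370 C^-1·N) / (12.5 m·s^-1):  [kg·m·s⁻³·A⁻¹] / [m·s⁻¹] = kg·s⁻²·A⁻¹
  (41.6 kg·m²·s⁻²·A⁻¹) / (83.87 m²):  [kg·m²·s⁻²·A⁻¹] / [m²] = kg·s⁻²·A⁻¹
  10.527 Wb/m²:  Wb·m⁻² = V·s·m⁻² = kg·s⁻²·A⁻¹
Every term reduces to kg·s⁻²·A⁻¹.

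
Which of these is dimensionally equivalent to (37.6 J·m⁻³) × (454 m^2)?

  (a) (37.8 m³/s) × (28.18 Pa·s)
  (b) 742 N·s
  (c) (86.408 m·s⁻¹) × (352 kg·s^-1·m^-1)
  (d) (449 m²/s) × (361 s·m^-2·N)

Reference: [kg·m⁻¹·s⁻²] · [m²] = kg·m·s⁻².
Each option:
  (a) [m³·s⁻¹] · [kg·m⁻¹·s⁻¹] = kg·m²·s⁻²
  (b) N·s = kg·m·s⁻²·s = kg·m·s⁻¹
  (c) [m·s⁻¹] · [kg·m⁻¹·s⁻¹] = kg·s⁻²
  (d) [m²·s⁻¹] · [kg·m⁻¹·s⁻¹] = kg·m·s⁻²  ← same
Only (d) matches kg·m·s⁻².

(d)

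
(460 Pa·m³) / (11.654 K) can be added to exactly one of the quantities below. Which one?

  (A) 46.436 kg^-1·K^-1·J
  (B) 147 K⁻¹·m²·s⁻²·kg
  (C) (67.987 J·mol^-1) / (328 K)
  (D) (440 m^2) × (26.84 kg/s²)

Reference: [kg·m²·s⁻²] / [K] = kg·m²·s⁻²·K⁻¹.
Each option:
  (A) J·kg⁻¹·K⁻¹ = N·m·kg⁻¹·K⁻¹ = m²·s⁻²·K⁻¹
  (B) kg·m²·s⁻²·K⁻¹  ← same
  (C) [kg·m²·s⁻²·mol⁻¹] / [K] = kg·m²·s⁻²·K⁻¹·mol⁻¹
  (D) [m²] · [kg·s⁻²] = kg·m²·s⁻²
Only (B) matches kg·m²·s⁻²·K⁻¹.

(B)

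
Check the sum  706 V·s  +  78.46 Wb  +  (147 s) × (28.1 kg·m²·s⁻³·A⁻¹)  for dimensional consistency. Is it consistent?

Yes

Expand each in SI base units:
  706 V·s:  V·s = J·C⁻¹·s = kg·m²·s⁻²·A⁻¹
  78.46 Wb:  Wb = V·s = kg·m²·s⁻²·A⁻¹
  (147 s) × (28.1 kg·m²·s⁻³·A⁻¹):  [s] · [kg·m²·s⁻³·A⁻¹] = kg·m²·s⁻²·A⁻¹
Every term reduces to kg·m²·s⁻²·A⁻¹.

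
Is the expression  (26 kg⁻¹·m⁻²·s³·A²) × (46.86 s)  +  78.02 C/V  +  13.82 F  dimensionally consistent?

Yes

In SI base units:
  (26 kg⁻¹·m⁻²·s³·A²) × (46.86 s):  [kg⁻¹·m⁻²·s³·A²] · [s] = kg⁻¹·m⁻²·s⁴·A²
  78.02 C/V:  C·V⁻¹ = s·A·(J·C⁻¹)⁻¹ = kg⁻¹·m⁻²·s⁴·A²
  13.82 F:  F = C·V⁻¹ = kg⁻¹·m⁻²·s⁴·A²
Every term reduces to kg⁻¹·m⁻²·s⁴·A².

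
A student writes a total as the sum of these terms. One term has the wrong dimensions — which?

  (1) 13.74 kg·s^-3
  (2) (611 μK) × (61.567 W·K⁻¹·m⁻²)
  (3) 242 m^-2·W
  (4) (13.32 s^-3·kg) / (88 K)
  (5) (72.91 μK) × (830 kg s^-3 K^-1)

(4)

In SI base units:
  (1) kg·s⁻³
  (2) [K] · [kg·s⁻³·K⁻¹] = kg·s⁻³
  (3) W·m⁻² = J·s⁻¹·m⁻² = kg·s⁻³
  (4) [kg·s⁻³] / [K] = kg·s⁻³·K⁻¹
  (5) [K] · [kg·s⁻³·K⁻¹] = kg·s⁻³
All reduce to kg·s⁻³ except (4), which is kg·s⁻³·K⁻¹.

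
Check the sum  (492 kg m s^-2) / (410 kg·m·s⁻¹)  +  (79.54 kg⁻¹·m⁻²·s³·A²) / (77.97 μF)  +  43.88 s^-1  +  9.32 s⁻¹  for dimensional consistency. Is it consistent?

Yes

In SI base units:
  (492 kg m s^-2) / (410 kg·m·s⁻¹):  [kg·m·s⁻²] / [kg·m·s⁻¹] = s⁻¹
  (79.54 kg⁻¹·m⁻²·s³·A²) / (77.97 μF):  [kg⁻¹·m⁻²·s³·A²] / [kg⁻¹·m⁻²·s⁴·A²] = s⁻¹
  43.88 s^-1:  s⁻¹
  9.32 s⁻¹:  s⁻¹
Every term reduces to s⁻¹.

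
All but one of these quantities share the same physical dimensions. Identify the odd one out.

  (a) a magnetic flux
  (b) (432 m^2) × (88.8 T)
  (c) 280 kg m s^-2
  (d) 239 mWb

Reduce each to base SI dimensions:
  (a) [magnetic flux] = kg·m²·s⁻²·A⁻¹
  (b) [m²] · [kg·s⁻²·A⁻¹] = kg·m²·s⁻²·A⁻¹
  (c) kg·m·s⁻²
  (d) Wb = V·s = kg·m²·s⁻²·A⁻¹
All reduce to kg·m²·s⁻²·A⁻¹ except (c), which is kg·m·s⁻².

(c)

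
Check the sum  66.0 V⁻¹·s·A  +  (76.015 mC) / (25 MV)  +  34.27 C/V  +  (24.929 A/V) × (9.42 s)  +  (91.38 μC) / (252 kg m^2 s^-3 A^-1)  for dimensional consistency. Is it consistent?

In SI base units:
  66.0 V⁻¹·s·A:  A·s·V⁻¹ = A·s·(J·C⁻¹)⁻¹ = kg⁻¹·m⁻²·s⁴·A²
  (76.015 mC) / (25 MV):  [s·A] / [kg·m²·s⁻³·A⁻¹] = kg⁻¹·m⁻²·s⁴·A²
  34.27 C/V:  C·V⁻¹ = s·A·(J·C⁻¹)⁻¹ = kg⁻¹·m⁻²·s⁴·A²
  (24.929 A/V) × (9.42 s):  [kg⁻¹·m⁻²·s³·A²] · [s] = kg⁻¹·m⁻²·s⁴·A²
  (91.38 μC) / (252 kg m^2 s^-3 A^-1):  [s·A] / [kg·m²·s⁻³·A⁻¹] = kg⁻¹·m⁻²·s⁴·A²
Every term reduces to kg⁻¹·m⁻²·s⁴·A².

Yes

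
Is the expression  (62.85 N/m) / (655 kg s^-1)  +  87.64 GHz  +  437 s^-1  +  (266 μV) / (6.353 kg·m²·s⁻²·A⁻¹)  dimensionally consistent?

Work out the base dimensions of each:
  (62.85 N/m) / (655 kg s^-1):  [kg·s⁻²] / [kg·s⁻¹] = s⁻¹
  87.64 GHz:  Hz = s⁻¹
  437 s^-1:  s⁻¹
  (266 μV) / (6.353 kg·m²·s⁻²·A⁻¹):  [kg·m²·s⁻³·A⁻¹] / [kg·m²·s⁻²·A⁻¹] = s⁻¹
Every term reduces to s⁻¹.

Yes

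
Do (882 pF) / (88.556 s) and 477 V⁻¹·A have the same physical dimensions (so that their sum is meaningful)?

Dimensions:
  (882 pF) / (88.556 s):  [kg⁻¹·m⁻²·s⁴·A²] / [s] = kg⁻¹·m⁻²·s³·A²
  477 V⁻¹·A:  A·V⁻¹ = A·(J·C⁻¹)⁻¹ = kg⁻¹·m⁻²·s³·A²
Both are kg⁻¹·m⁻²·s³·A², so they have the same dimensions and can be added.

Yes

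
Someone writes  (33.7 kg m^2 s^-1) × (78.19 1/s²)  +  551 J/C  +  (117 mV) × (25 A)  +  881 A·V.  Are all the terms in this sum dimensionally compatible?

In SI base units:
  (33.7 kg m^2 s^-1) × (78.19 1/s²):  [kg·m²·s⁻¹] · [s⁻²] = kg·m²·s⁻³
  551 J/C:  J·C⁻¹ = N·m·(s·A)⁻¹ = kg·m²·s⁻³·A⁻¹
  (117 mV) × (25 A):  [kg·m²·s⁻³·A⁻¹] · [A] = kg·m²·s⁻³
  881 A·V:  V·A = J·C⁻¹·A = kg·m²·s⁻³
The terms do not share a single dimension (kg·m²·s⁻³ vs kg·m²·s⁻³·A⁻¹).

No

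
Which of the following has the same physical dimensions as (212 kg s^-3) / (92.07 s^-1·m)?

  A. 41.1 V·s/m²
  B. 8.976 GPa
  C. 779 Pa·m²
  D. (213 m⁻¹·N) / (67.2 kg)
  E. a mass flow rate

B.

Reference: [kg·s⁻³] / [m·s⁻¹] = kg·m⁻¹·s⁻².
Each option:
  A. V·s·m⁻² = J·C⁻¹·s·m⁻² = kg·s⁻²·A⁻¹
  B. Pa = N·m⁻² = kg·m⁻¹·s⁻²  ← same
  C. Pa·m² = N·m⁻²·m² = kg·m·s⁻²
  D. [kg·s⁻²] / [kg] = s⁻²
  E. [mass flow rate] = kg·s⁻¹
Only B. matches kg·m⁻¹·s⁻².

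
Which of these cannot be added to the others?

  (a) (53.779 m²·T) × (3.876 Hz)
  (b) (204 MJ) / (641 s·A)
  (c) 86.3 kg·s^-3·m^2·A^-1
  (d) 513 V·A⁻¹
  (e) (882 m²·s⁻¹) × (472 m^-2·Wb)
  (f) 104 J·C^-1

(d)

Work out the base dimensions of each:
  (a) [kg·m²·s⁻²·A⁻¹] · [s⁻¹] = kg·m²·s⁻³·A⁻¹
  (b) [kg·m²·s⁻²] / [s·A] = kg·m²·s⁻³·A⁻¹
  (c) kg·m²·s⁻³·A⁻¹
  (d) V·A⁻¹ = J·C⁻¹·A⁻¹ = kg·m²·s⁻³·A⁻²
  (e) [m²·s⁻¹] · [kg·s⁻²·A⁻¹] = kg·m²·s⁻³·A⁻¹
  (f) J·C⁻¹ = N·m·(s·A)⁻¹ = kg·m²·s⁻³·A⁻¹
All reduce to kg·m²·s⁻³·A⁻¹ except (d), which is kg·m²·s⁻³·A⁻².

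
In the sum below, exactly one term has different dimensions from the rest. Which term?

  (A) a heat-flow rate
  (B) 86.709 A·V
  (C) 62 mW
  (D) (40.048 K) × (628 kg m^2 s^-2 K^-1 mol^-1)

(D)

Expand each in SI base units:
  (A) [heat-flow rate] = kg·m²·s⁻³
  (B) V·A = J·C⁻¹·A = kg·m²·s⁻³
  (C) W = J·s⁻¹ = kg·m²·s⁻³
  (D) [K] · [kg·m²·s⁻²·K⁻¹·mol⁻¹] = kg·m²·s⁻²·mol⁻¹
All reduce to kg·m²·s⁻³ except (D), which is kg·m²·s⁻²·mol⁻¹.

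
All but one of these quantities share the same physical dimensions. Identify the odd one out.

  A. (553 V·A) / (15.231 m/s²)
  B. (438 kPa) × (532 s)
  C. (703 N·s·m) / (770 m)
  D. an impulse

B.

Expand each in SI base units:
  A. [kg·m²·s⁻³] / [m·s⁻²] = kg·m·s⁻¹
  B. [kg·m⁻¹·s⁻²] · [s] = kg·m⁻¹·s⁻¹
  C. [kg·m²·s⁻¹] / [m] = kg·m·s⁻¹
  D. [impulse] = kg·m·s⁻¹
All reduce to kg·m·s⁻¹ except B., which is kg·m⁻¹·s⁻¹.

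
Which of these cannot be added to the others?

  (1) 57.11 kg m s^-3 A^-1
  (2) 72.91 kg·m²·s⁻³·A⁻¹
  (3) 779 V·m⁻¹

(2)

Work out the base dimensions of each:
  (1) kg·m·s⁻³·A⁻¹
  (2) kg·m²·s⁻³·A⁻¹
  (3) V·m⁻¹ = J·C⁻¹·m⁻¹ = kg·m·s⁻³·A⁻¹
All reduce to kg·m·s⁻³·A⁻¹ except (2), which is kg·m²·s⁻³·A⁻¹.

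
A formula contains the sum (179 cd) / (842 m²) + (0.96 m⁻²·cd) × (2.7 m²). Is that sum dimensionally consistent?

In SI base units:
  (179 cd) / (842 m²):  [cd] / [m²] = m⁻²·cd
  (0.96 m⁻²·cd) × (2.7 m²):  [m⁻²·cd] · [m²] = cd
m⁻²·cd ≠ cd, so they cannot be added.

No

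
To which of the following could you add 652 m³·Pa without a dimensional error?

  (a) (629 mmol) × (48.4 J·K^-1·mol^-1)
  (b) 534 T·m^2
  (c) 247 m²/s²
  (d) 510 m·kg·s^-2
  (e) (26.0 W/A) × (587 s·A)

Reference: Pa·m³ = N·m⁻²·m³ = kg·m²·s⁻².
Each option:
  (a) [mol] · [kg·m²·s⁻²·K⁻¹·mol⁻¹] = kg·m²·s⁻²·K⁻¹
  (b) T·m² = Wb·m⁻²·m² = kg·m²·s⁻²·A⁻¹
  (c) m²·s⁻²
  (d) kg·m·s⁻²
  (e) [kg·m²·s⁻³·A⁻¹] · [s·A] = kg·m²·s⁻²  ← same
Only (e) matches kg·m²·s⁻².

(e)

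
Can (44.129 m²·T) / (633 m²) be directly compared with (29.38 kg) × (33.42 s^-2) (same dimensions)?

No

Expand each in SI base units:
  (44.129 m²·T) / (633 m²):  [kg·m²·s⁻²·A⁻¹] / [m²] = kg·s⁻²·A⁻¹
  (29.38 kg) × (33.42 s^-2):  [kg] · [s⁻²] = kg·s⁻²
kg·s⁻²·A⁻¹ ≠ kg·s⁻², so they cannot be added.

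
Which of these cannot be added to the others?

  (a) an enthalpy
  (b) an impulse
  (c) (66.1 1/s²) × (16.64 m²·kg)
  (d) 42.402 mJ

In SI base units:
  (a) [enthalpy] = kg·m²·s⁻²
  (b) [impulse] = kg·m·s⁻¹
  (c) [s⁻²] · [kg·m²] = kg·m²·s⁻²
  (d) J = N·m = kg·m²·s⁻²
All reduce to kg·m²·s⁻² except (b), which is kg·m·s⁻¹.

(b)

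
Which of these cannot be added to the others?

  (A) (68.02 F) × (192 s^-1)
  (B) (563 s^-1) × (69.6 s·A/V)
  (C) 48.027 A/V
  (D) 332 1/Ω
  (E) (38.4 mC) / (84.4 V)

Dimensions:
  (A) [kg⁻¹·m⁻²·s⁴·A²] · [s⁻¹] = kg⁻¹·m⁻²·s³·A²
  (B) [s⁻¹] · [kg⁻¹·m⁻²·s⁴·A²] = kg⁻¹·m⁻²·s³·A²
  (C) A·V⁻¹ = A·(J·C⁻¹)⁻¹ = kg⁻¹·m⁻²·s³·A²
  (D) Ω⁻¹ = (V·A⁻¹)⁻¹ = kg⁻¹·m⁻²·s³·A²
  (E) [s·A] / [kg·m²·s⁻³·A⁻¹] = kg⁻¹·m⁻²·s⁴·A²
All reduce to kg⁻¹·m⁻²·s³·A² except (E), which is kg⁻¹·m⁻²·s⁴·A².

(E)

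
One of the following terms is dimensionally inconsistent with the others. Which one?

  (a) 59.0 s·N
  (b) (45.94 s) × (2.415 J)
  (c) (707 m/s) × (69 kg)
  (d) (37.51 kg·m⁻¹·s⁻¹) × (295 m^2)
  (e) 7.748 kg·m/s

(b)

Work out the base dimensions of each:
  (a) N·s = kg·m·s⁻²·s = kg·m·s⁻¹
  (b) [s] · [kg·m²·s⁻²] = kg·m²·s⁻¹
  (c) [m·s⁻¹] · [kg] = kg·m·s⁻¹
  (d) [kg·m⁻¹·s⁻¹] · [m²] = kg·m·s⁻¹
  (e) kg·m·s⁻¹
All reduce to kg·m·s⁻¹ except (b), which is kg·m²·s⁻¹.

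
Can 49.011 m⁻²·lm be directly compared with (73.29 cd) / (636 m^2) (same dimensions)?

Dimensions:
  49.011 m⁻²·lm:  lm·m⁻² = cd·m⁻² = m⁻²·cd
  (73.29 cd) / (636 m^2):  [cd] / [m²] = m⁻²·cd
Both are m⁻²·cd, so they have the same dimensions and can be added.

Yes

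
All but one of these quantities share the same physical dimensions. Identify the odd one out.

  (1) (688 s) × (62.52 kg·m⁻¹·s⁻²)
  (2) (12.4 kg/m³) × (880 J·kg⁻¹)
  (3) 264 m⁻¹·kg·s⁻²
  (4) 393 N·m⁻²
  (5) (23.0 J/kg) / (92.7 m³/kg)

Work out the base dimensions of each:
  (1) [s] · [kg·m⁻¹·s⁻²] = kg·m⁻¹·s⁻¹
  (2) [kg·m⁻³] · [m²·s⁻²] = kg·m⁻¹·s⁻²
  (3) kg·m⁻¹·s⁻²
  (4) N·m⁻² = kg·m·s⁻²·m⁻² = kg·m⁻¹·s⁻²
  (5) [m²·s⁻²] / [kg⁻¹·m³] = kg·m⁻¹·s⁻²
All reduce to kg·m⁻¹·s⁻² except (1), which is kg·m⁻¹·s⁻¹.

(1)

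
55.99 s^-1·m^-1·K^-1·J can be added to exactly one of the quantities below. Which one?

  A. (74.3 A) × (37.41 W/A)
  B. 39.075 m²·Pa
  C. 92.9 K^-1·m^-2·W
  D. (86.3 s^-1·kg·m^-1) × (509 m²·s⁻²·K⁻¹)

D.

Reference: J·s⁻¹·m⁻¹·K⁻¹ = N·m·s⁻¹·m⁻¹·K⁻¹ = kg·m·s⁻³·K⁻¹.
Each option:
  A. [A] · [kg·m²·s⁻³·A⁻¹] = kg·m²·s⁻³
  B. Pa·m² = N·m⁻²·m² = kg·m·s⁻²
  C. W·m⁻²·K⁻¹ = J·s⁻¹·m⁻²·K⁻¹ = kg·s⁻³·K⁻¹
  D. [kg·m⁻¹·s⁻¹] · [m²·s⁻²·K⁻¹] = kg·m·s⁻³·K⁻¹  ← same
Only D. matches kg·m·s⁻³·K⁻¹.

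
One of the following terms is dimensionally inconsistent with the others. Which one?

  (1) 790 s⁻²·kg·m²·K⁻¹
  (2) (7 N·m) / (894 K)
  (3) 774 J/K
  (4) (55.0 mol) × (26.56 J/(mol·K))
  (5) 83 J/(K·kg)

(5)

In SI base units:
  (1) kg·m²·s⁻²·K⁻¹
  (2) [kg·m²·s⁻²] / [K] = kg·m²·s⁻²·K⁻¹
  (3) J·K⁻¹ = N·m·K⁻¹ = kg·m²·s⁻²·K⁻¹
  (4) [mol] · [kg·m²·s⁻²·K⁻¹·mol⁻¹] = kg·m²·s⁻²·K⁻¹
  (5) J·kg⁻¹·K⁻¹ = N·m·kg⁻¹·K⁻¹ = m²·s⁻²·K⁻¹
All reduce to kg·m²·s⁻²·K⁻¹ except (5), which is m²·s⁻²·K⁻¹.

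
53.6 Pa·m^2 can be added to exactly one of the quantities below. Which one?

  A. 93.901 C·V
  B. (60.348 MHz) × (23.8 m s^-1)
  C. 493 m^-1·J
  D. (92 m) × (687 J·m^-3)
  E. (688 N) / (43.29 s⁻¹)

Reference: Pa·m² = N·m⁻²·m² = kg·m·s⁻².
Each option:
  A. C·V = s·A·J·C⁻¹ = kg·m²·s⁻²
  B. [s⁻¹] · [m·s⁻¹] = m·s⁻²
  C. J·m⁻¹ = N·m·m⁻¹ = kg·m·s⁻²  ← same
  D. [m] · [kg·m⁻¹·s⁻²] = kg·s⁻²
  E. [kg·m·s⁻²] / [s⁻¹] = kg·m·s⁻¹
Only C. matches kg·m·s⁻².

C.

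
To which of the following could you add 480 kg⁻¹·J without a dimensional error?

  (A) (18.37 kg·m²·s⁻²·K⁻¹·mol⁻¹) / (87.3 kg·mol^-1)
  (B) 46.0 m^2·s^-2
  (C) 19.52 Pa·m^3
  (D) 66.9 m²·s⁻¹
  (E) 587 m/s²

(B)

Reference: J·kg⁻¹ = N·m·kg⁻¹ = m²·s⁻².
Each option:
  (A) [kg·m²·s⁻²·K⁻¹·mol⁻¹] / [kg·mol⁻¹] = m²·s⁻²·K⁻¹
  (B) m²·s⁻²  ← same
  (C) Pa·m³ = N·m⁻²·m³ = kg·m²·s⁻²
  (D) m²·s⁻¹
  (E) m·s⁻²
Only (B) matches m²·s⁻².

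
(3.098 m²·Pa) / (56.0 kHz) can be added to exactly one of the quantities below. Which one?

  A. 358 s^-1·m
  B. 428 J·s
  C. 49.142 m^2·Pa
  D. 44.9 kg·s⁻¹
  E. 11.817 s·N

Reference: [kg·m·s⁻²] / [s⁻¹] = kg·m·s⁻¹.
Each option:
  A. m·s⁻¹
  B. J·s = N·m·s = kg·m²·s⁻¹
  C. Pa·m² = N·m⁻²·m² = kg·m·s⁻²
  D. kg·s⁻¹
  E. N·s = kg·m·s⁻²·s = kg·m·s⁻¹  ← same
Only E. matches kg·m·s⁻¹.

E.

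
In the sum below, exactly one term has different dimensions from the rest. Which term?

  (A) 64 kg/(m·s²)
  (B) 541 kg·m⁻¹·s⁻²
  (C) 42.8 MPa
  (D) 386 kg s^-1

(D)

In SI base units:
  (A) kg·m⁻¹·s⁻²
  (B) kg·m⁻¹·s⁻²
  (C) Pa = N·m⁻² = kg·m⁻¹·s⁻²
  (D) kg·s⁻¹
All reduce to kg·m⁻¹·s⁻² except (D), which is kg·s⁻¹.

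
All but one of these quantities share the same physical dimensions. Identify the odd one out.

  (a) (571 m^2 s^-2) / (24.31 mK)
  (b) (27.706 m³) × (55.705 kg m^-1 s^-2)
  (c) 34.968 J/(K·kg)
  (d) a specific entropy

(b)

Expand each in SI base units:
  (a) [m²·s⁻²] / [K] = m²·s⁻²·K⁻¹
  (b) [m³] · [kg·m⁻¹·s⁻²] = kg·m²·s⁻²
  (c) J·kg⁻¹·K⁻¹ = N·m·kg⁻¹·K⁻¹ = m²·s⁻²·K⁻¹
  (d) [specific entropy] = m²·s⁻²·K⁻¹
All reduce to m²·s⁻²·K⁻¹ except (b), which is kg·m²·s⁻².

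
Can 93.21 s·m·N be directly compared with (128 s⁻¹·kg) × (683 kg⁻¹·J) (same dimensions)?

No

Work out the base dimensions of each:
  93.21 s·m·N:  N·m·s = kg·m·s⁻²·m·s = kg·m²·s⁻¹
  (128 s⁻¹·kg) × (683 kg⁻¹·J):  [kg·s⁻¹] · [m²·s⁻²] = kg·m²·s⁻³
kg·m²·s⁻¹ ≠ kg·m²·s⁻³, so they cannot be added.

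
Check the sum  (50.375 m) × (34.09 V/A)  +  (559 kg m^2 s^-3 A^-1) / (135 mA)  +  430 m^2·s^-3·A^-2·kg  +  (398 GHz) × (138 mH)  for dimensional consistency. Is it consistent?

Reduce each to base SI dimensions:
  (50.375 m) × (34.09 V/A):  [m] · [kg·m²·s⁻³·A⁻²] = kg·m³·s⁻³·A⁻²
  (559 kg m^2 s^-3 A^-1) / (135 mA):  [kg·m²·s⁻³·A⁻¹] / [A] = kg·m²·s⁻³·A⁻²
  430 m^2·s^-3·A^-2·kg:  kg·m²·s⁻³·A⁻²
  (398 GHz) × (138 mH):  [s⁻¹] · [kg·m²·s⁻²·A⁻²] = kg·m²·s⁻³·A⁻²
The terms do not share a single dimension (kg·m²·s⁻³·A⁻² vs kg·m³·s⁻³·A⁻²).

No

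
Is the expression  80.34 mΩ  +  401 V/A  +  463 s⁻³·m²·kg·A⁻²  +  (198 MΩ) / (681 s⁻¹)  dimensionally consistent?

No

Dimensions:
  80.34 mΩ:  Ω = V·A⁻¹ = kg·m²·s⁻³·A⁻²
  401 V/A:  V·A⁻¹ = J·C⁻¹·A⁻¹ = kg·m²·s⁻³·A⁻²
  463 s⁻³·m²·kg·A⁻²:  kg·m²·s⁻³·A⁻²
  (198 MΩ) / (681 s⁻¹):  [kg·m²·s⁻³·A⁻²] / [s⁻¹] = kg·m²·s⁻²·A⁻²
The terms do not share a single dimension (kg·m²·s⁻²·A⁻² vs kg·m²·s⁻³·A⁻²).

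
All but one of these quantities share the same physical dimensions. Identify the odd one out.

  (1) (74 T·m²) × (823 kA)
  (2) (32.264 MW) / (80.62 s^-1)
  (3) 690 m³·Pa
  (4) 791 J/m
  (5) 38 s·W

(4)

Dimensions:
  (1) [kg·m²·s⁻²·A⁻¹] · [A] = kg·m²·s⁻²
  (2) [kg·m²·s⁻³] / [s⁻¹] = kg·m²·s⁻²
  (3) Pa·m³ = N·m⁻²·m³ = kg·m²·s⁻²
  (4) J·m⁻¹ = N·m·m⁻¹ = kg·m·s⁻²
  (5) W·s = J·s⁻¹·s = kg·m²·s⁻²
All reduce to kg·m²·s⁻² except (4), which is kg·m·s⁻².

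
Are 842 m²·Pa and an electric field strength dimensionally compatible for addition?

No

Work out the base dimensions of each:
  842 m²·Pa:  Pa·m² = N·m⁻²·m² = kg·m·s⁻²
  an electric field strength:  [electric field strength] = kg·m·s⁻³·A⁻¹
kg·m·s⁻² ≠ kg·m·s⁻³·A⁻¹, so they cannot be added.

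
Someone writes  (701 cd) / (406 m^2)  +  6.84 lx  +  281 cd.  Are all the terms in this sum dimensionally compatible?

No

Reduce each to base SI dimensions:
  (701 cd) / (406 m^2):  [cd] / [m²] = m⁻²·cd
  6.84 lx:  lx = lm·m⁻² = m⁻²·cd
  281 cd:  cd
The terms do not share a single dimension (cd vs m⁻²·cd).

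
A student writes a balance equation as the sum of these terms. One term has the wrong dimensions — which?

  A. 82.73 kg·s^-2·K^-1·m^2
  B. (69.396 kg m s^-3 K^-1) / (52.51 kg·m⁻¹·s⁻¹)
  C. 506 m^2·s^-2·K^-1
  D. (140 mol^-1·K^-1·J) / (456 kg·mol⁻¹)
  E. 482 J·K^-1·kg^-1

Work out the base dimensions of each:
  A. kg·m²·s⁻²·K⁻¹
  B. [kg·m·s⁻³·K⁻¹] / [kg·m⁻¹·s⁻¹] = m²·s⁻²·K⁻¹
  C. m²·s⁻²·K⁻¹
  D. [kg·m²·s⁻²·K⁻¹·mol⁻¹] / [kg·mol⁻¹] = m²·s⁻²·K⁻¹
  E. J·kg⁻¹·K⁻¹ = N·m·kg⁻¹·K⁻¹ = m²·s⁻²·K⁻¹
All reduce to m²·s⁻²·K⁻¹ except A., which is kg·m²·s⁻²·K⁻¹.

A.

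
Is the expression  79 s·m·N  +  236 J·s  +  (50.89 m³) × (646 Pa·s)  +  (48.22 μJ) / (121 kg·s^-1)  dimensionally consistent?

No

Dimensions:
  79 s·m·N:  N·m·s = kg·m·s⁻²·m·s = kg·m²·s⁻¹
  236 J·s:  J·s = N·m·s = kg·m²·s⁻¹
  (50.89 m³) × (646 Pa·s):  [m³] · [kg·m⁻¹·s⁻¹] = kg·m²·s⁻¹
  (48.22 μJ) / (121 kg·s^-1):  [kg·m²·s⁻²] / [kg·s⁻¹] = m²·s⁻¹
The terms do not share a single dimension (kg·m²·s⁻¹ vs m²·s⁻¹).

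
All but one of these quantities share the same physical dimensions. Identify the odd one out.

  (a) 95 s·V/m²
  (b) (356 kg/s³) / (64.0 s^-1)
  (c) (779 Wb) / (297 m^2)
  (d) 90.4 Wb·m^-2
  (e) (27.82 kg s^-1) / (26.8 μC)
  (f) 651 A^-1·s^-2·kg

Reduce each to base SI dimensions:
  (a) V·s·m⁻² = J·C⁻¹·s·m⁻² = kg·s⁻²·A⁻¹
  (b) [kg·s⁻³] / [s⁻¹] = kg·s⁻²
  (c) [kg·m²·s⁻²·A⁻¹] / [m²] = kg·s⁻²·A⁻¹
  (d) Wb·m⁻² = V·s·m⁻² = kg·s⁻²·A⁻¹
  (e) [kg·s⁻¹] / [s·A] = kg·s⁻²·A⁻¹
  (f) kg·s⁻²·A⁻¹
All reduce to kg·s⁻²·A⁻¹ except (b), which is kg·s⁻².

(b)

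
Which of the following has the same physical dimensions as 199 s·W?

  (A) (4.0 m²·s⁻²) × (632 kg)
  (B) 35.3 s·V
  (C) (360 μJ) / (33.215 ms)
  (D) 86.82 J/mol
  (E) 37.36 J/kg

Reference: W·s = J·s⁻¹·s = kg·m²·s⁻².
Each option:
  (A) [m²·s⁻²] · [kg] = kg·m²·s⁻²  ← same
  (B) V·s = J·C⁻¹·s = kg·m²·s⁻²·A⁻¹
  (C) [kg·m²·s⁻²] / [s] = kg·m²·s⁻³
  (D) J·mol⁻¹ = N·m·mol⁻¹ = kg·m²·s⁻²·mol⁻¹
  (E) J·kg⁻¹ = N·m·kg⁻¹ = m²·s⁻²
Only (A) matches kg·m²·s⁻².

(A)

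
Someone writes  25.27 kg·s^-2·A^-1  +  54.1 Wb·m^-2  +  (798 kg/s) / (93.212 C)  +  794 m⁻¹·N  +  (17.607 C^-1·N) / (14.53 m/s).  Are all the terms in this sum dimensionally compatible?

No

In SI base units:
  25.27 kg·s^-2·A^-1:  kg·s⁻²·A⁻¹
  54.1 Wb·m^-2:  Wb·m⁻² = V·s·m⁻² = kg·s⁻²·A⁻¹
  (798 kg/s) / (93.212 C):  [kg·s⁻¹] / [s·A] = kg·s⁻²·A⁻¹
  794 m⁻¹·N:  N·m⁻¹ = kg·m·s⁻²·m⁻¹ = kg·s⁻²
  (17.607 C^-1·N) / (14.53 m/s):  [kg·m·s⁻³·A⁻¹] / [m·s⁻¹] = kg·s⁻²·A⁻¹
The terms do not share a single dimension (kg·s⁻² vs kg·s⁻²·A⁻¹).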